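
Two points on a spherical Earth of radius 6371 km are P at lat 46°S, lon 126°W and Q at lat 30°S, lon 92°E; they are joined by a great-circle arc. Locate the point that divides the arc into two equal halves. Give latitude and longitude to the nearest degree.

Convert each endpoint to a unit vector on the sphere (x = cos φ cos λ, y = cos φ sin λ, z = sin φ).
The central angle between the endpoints is δ = arccos(p₁·p₂) ≈ 1.685 rad (96.6°).
Interpolate at f = 1/2 with slerp weights a = sin((1−f)δ)/sin δ ≈ 0.751, b = sin(fδ)/sin δ ≈ 0.751.
p = a·p₁ + b·p₂ ≈ (-0.330, 0.228, -0.916); φ = arcsin(p_z) ≈ -66.38°, λ = atan2(p_y, p_x) ≈ 145.31°.

≈ lat 66°S, lon 145°E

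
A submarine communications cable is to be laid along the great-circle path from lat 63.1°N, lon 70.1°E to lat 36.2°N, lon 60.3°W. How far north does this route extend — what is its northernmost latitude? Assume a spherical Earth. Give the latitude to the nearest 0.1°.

The great circle lies in the plane with unit normal n̂ = (p₁ × p₂)/|p₁ × p₂|.
Here n̂_z ≈ -0.291; the vertex latitude is φ_max = arccos|n̂_z| ≈ 73.1°.
Check via Clairaut: cos φ_max = |cos φ₁| · sin C = cos(63.1°)·sin(40.0°) ≈ 0.291, again giving ≈ 73.1°.

≈ 73.1°N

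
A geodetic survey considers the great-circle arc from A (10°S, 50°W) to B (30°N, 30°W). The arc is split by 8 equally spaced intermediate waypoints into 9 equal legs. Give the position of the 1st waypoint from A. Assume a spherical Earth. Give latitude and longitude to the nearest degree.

From cos δ = sin φ₁ sin φ₂ + cos φ₁ cos φ₂ cos Δλ, the central angle is δ ≈ 0.775 rad (44.4°).
Interpolate at f = 1/9 with slerp weights a = sin((1−f)δ)/sin δ ≈ 0.908, b = sin(fδ)/sin δ ≈ 0.123.
p = a·p₁ + b·p₂ ≈ (0.667, -0.739, -0.096); φ = arcsin(p_z) ≈ -5.53°, λ = atan2(p_y, p_x) ≈ -47.90°.

≈ (6°S, 48°W)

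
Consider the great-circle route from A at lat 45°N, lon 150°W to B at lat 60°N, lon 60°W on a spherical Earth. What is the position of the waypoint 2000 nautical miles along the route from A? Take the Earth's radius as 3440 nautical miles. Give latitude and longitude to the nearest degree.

≈ lat 63°N, lon 100°W

Convert each endpoint to a unit vector on the sphere (x = cos φ cos λ, y = cos φ sin λ, z = sin φ).
The central angle between the endpoints is δ = arccos(p₁·p₂) ≈ 0.912 rad (52.2°). The total great-circle distance is δ·R ≈ 0.912 × 3440 ≈ 3136 nmi, so the target fraction is f = 2000/3136 ≈ 0.638.
Interpolate at f ≈ 0.638 with slerp weights a = sin((1−f)δ)/sin δ ≈ 0.410, b = sin(fδ)/sin δ ≈ 0.695.
p = a·p₁ + b·p₂ ≈ (-0.078, -0.446, 0.892); φ = arcsin(p_z) ≈ 63.09°, λ = atan2(p_y, p_x) ≈ -99.87°.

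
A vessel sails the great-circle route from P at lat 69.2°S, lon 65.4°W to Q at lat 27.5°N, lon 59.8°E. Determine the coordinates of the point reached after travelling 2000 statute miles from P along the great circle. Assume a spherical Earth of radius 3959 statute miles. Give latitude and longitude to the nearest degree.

≈ lat 62°S, lon 8°E

The haversine formula gives a central angle δ ≈ 2.231 rad (127.8°) between the endpoints. The total great-circle distance is δ·R ≈ 2.231 × 3959 ≈ 8832 mi, so the target fraction is f = 2000/8832 ≈ 0.226.
Interpolate at f ≈ 0.226 with slerp weights a = sin((1−f)δ)/sin δ ≈ 1.251, b = sin(fδ)/sin δ ≈ 0.613.
p = a·p₁ + b·p₂ ≈ (0.458, 0.066, -0.886); φ = arcsin(p_z) ≈ -62.42°, λ = atan2(p_y, p_x) ≈ 8.18°.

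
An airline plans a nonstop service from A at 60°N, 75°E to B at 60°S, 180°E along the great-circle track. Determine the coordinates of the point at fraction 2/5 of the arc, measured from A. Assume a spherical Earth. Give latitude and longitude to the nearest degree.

≈ 13°N, 121°E

Write both endpoints as unit vectors p₁, p₂ with components (cos φ cos λ, cos φ sin λ, sin φ).
The central angle between the endpoints is δ = arccos(p₁·p₂) ≈ 2.523 rad (144.6°).
Interpolate at f = 2/5 with slerp weights a = sin((1−f)δ)/sin δ ≈ 1.722, b = sin(fδ)/sin δ ≈ 1.460.
p = a·p₁ + b·p₂ ≈ (-0.507, 0.832, 0.227); φ = arcsin(p_z) ≈ 13.12°, λ = atan2(p_y, p_x) ≈ 121.37°.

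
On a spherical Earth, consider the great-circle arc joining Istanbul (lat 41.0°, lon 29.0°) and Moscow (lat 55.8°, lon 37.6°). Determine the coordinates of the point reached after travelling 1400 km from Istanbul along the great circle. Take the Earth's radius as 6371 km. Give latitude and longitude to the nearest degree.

Write both endpoints as unit vectors p₁, p₂ with components (cos φ cos λ, cos φ sin λ, sin φ).
The central angle between the endpoints is δ = arccos(p₁·p₂) ≈ 0.276 rad (15.8°). The total great-circle distance is δ·R ≈ 0.276 × 6371 ≈ 1761 km, so the target fraction is f = 1400/1761 ≈ 0.795.
Interpolate at f ≈ 0.795 with slerp weights a = sin((1−f)δ)/sin δ ≈ 0.207, b = sin(fδ)/sin δ ≈ 0.799.
p = a·p₁ + b·p₂ ≈ (0.493, 0.350, 0.797); φ = arcsin(p_z) ≈ 52.83°, λ = atan2(p_y, p_x) ≈ 35.38°.

≈ lat 53°, lon 35°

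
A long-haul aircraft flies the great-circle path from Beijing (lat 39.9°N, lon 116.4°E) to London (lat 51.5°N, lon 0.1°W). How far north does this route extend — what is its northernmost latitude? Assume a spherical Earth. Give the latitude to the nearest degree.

≈ 63°N

The great circle lies in the plane with unit normal n̂ = (p₁ × p₂)/|p₁ × p₂|.
Here n̂_z ≈ -0.446; the vertex latitude is φ_max = arccos|n̂_z| ≈ 63.5°.
Check via Clairaut: cos φ_max = |cos φ₁| · sin C = cos(39.9°)·sin(35.6°) ≈ 0.446, again giving ≈ 63.5°.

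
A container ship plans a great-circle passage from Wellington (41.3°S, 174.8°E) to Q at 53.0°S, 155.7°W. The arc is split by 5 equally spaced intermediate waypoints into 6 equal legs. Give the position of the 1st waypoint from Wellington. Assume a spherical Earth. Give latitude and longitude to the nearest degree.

Convert each endpoint to a unit vector on the sphere (x = cos φ cos λ, y = cos φ sin λ, z = sin φ).
The central angle between the endpoints is δ = arccos(p₁·p₂) ≈ 0.401 rad (23.0°).
Interpolate at f = 1/6 with slerp weights a = sin((1−f)δ)/sin δ ≈ 0.840, b = sin(fδ)/sin δ ≈ 0.171.
p = a·p₁ + b·p₂ ≈ (-0.722, 0.015, -0.691); φ = arcsin(p_z) ≈ -43.73°, λ = atan2(p_y, p_x) ≈ 178.82°.

≈ 44°S, 179°E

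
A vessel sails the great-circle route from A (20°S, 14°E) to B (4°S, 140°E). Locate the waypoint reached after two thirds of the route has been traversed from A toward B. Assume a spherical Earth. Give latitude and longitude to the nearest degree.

From cos δ = sin φ₁ sin φ₂ + cos φ₁ cos φ₂ cos Δλ, the central angle is δ ≈ 2.126 rad (121.8°).
Interpolate at f = 2/3 with slerp weights a = sin((1−f)δ)/sin δ ≈ 0.766, b = sin(fδ)/sin δ ≈ 1.163.
p = a·p₁ + b·p₂ ≈ (-0.190, 0.920, -0.343); φ = arcsin(p_z) ≈ -20.06°, λ = atan2(p_y, p_x) ≈ 101.69°.

≈ (20°S, 102°E)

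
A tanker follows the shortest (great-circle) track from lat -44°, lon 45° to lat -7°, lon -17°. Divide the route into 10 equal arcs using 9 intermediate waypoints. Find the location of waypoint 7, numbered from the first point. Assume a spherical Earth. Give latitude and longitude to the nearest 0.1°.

From cos δ = sin φ₁ sin φ₂ + cos φ₁ cos φ₂ cos Δλ, the central angle is δ ≈ 1.138 rad (65.2°).
Interpolate at f = 7/10 with slerp weights a = sin((1−f)δ)/sin δ ≈ 0.369, b = sin(fδ)/sin δ ≈ 0.788.
p = a·p₁ + b·p₂ ≈ (0.935, -0.041, -0.352); φ = arcsin(p_z) ≈ -20.62°, λ = atan2(p_y, p_x) ≈ -2.51°.

≈ lat -20.6°, lon -2.5°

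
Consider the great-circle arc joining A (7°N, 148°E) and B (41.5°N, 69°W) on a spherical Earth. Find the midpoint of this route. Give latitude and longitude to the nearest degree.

≈ (53°N, 163°W)

Convert each endpoint to a unit vector on the sphere (x = cos φ cos λ, y = cos φ sin λ, z = sin φ).
The central angle between the endpoints is δ = arccos(p₁·p₂) ≈ 2.109 rad (120.9°).
Interpolate at f = 1/2 with slerp weights a = sin((1−f)δ)/sin δ ≈ 1.013, b = sin(fδ)/sin δ ≈ 1.013.
p = a·p₁ + b·p₂ ≈ (-0.581, -0.176, 0.795); φ = arcsin(p_z) ≈ 52.64°, λ = atan2(p_y, p_x) ≈ -163.19°.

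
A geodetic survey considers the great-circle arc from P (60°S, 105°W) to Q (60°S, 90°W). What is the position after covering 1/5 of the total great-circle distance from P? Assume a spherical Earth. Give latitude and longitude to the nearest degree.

Convert each endpoint to a unit vector on the sphere (x = cos φ cos λ, y = cos φ sin λ, z = sin φ).
The central angle between the endpoints is δ = arccos(p₁·p₂) ≈ 0.131 rad (7.5°).
Interpolate at f = 1/5 with slerp weights a = sin((1−f)δ)/sin δ ≈ 0.801, b = sin(fδ)/sin δ ≈ 0.201.
p = a·p₁ + b·p₂ ≈ (-0.104, -0.487, -0.867); φ = arcsin(p_z) ≈ -60.14°, λ = atan2(p_y, p_x) ≈ -102.01°.

≈ (60°S, 102°W)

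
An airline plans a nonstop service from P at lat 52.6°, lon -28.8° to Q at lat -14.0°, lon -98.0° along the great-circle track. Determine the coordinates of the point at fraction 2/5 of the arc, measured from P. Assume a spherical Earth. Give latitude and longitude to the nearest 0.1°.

≈ lat 29.8°, lon -66.3°

Write both endpoints as unit vectors p₁, p₂ with components (cos φ cos λ, cos φ sin λ, sin φ).
The central angle between the endpoints is δ = arccos(p₁·p₂) ≈ 1.554 rad (89.0°).
Interpolate at f = 2/5 with slerp weights a = sin((1−f)δ)/sin δ ≈ 0.803, b = sin(fδ)/sin δ ≈ 0.582.
p = a·p₁ + b·p₂ ≈ (0.349, -0.795, 0.497); φ = arcsin(p_z) ≈ 29.81°, λ = atan2(p_y, p_x) ≈ -66.30°.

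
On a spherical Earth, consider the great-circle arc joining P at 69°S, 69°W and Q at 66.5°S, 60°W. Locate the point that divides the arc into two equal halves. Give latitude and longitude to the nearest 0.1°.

≈ 67.8°S, 64.3°W

From cos δ = sin φ₁ sin φ₂ + cos φ₁ cos φ₂ cos Δλ, the central angle is δ ≈ 0.074 rad (4.2°).
Interpolate at f = 1/2 with slerp weights a = sin((1−f)δ)/sin δ ≈ 0.500, b = sin(fδ)/sin δ ≈ 0.500.
p = a·p₁ + b·p₂ ≈ (0.164, -0.340, -0.926); φ = arcsin(p_z) ≈ -67.81°, λ = atan2(p_y, p_x) ≈ -64.26°.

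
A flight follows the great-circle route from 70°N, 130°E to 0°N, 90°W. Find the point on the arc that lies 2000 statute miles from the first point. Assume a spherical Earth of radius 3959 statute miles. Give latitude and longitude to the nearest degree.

≈ 71°N, 133°W

Convert each endpoint to a unit vector on the sphere (x = cos φ cos λ, y = cos φ sin λ, z = sin φ).
The central angle between the endpoints is δ = arccos(p₁·p₂) ≈ 1.836 rad (105.2°). The total great-circle distance is δ·R ≈ 1.836 × 3959 ≈ 7268 mi, so the target fraction is f = 2000/7268 ≈ 0.275.
Interpolate at f ≈ 0.275 with slerp weights a = sin((1−f)δ)/sin δ ≈ 1.006, b = sin(fδ)/sin δ ≈ 0.501.
p = a·p₁ + b·p₂ ≈ (-0.221, -0.238, 0.946); φ = arcsin(p_z) ≈ 71.05°, λ = atan2(p_y, p_x) ≈ -132.94°.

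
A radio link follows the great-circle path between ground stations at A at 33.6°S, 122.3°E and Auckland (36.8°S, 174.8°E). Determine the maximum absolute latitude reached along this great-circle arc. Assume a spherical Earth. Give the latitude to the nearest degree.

≈ 38°S

The great circle lies in the plane with unit normal n̂ = (p₁ × p₂)/|p₁ × p₂|.
Here n̂_z ≈ +0.783; the vertex latitude is φ_max = arccos|n̂_z| ≈ 38.4°.
Check via Clairaut: cos φ_max = |cos φ₁| · sin C = cos(33.6°)·sin(109.8°) ≈ 0.783, again giving ≈ 38.4°.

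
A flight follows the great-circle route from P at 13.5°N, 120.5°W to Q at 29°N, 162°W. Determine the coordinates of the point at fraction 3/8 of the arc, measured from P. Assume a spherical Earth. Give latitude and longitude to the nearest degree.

≈ 21°N, 135°W

Write both endpoints as unit vectors p₁, p₂ with components (cos φ cos λ, cos φ sin λ, sin φ).
The central angle between the endpoints is δ = arccos(p₁·p₂) ≈ 0.723 rad (41.4°).
Interpolate at f = 3/8 with slerp weights a = sin((1−f)δ)/sin δ ≈ 0.660, b = sin(fδ)/sin δ ≈ 0.405.
p = a·p₁ + b·p₂ ≈ (-0.662, -0.662, 0.350); φ = arcsin(p_z) ≈ 20.50°, λ = atan2(p_y, p_x) ≈ -135.00°.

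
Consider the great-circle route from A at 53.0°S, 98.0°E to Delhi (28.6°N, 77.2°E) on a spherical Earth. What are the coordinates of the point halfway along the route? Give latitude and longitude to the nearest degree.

≈ 12°S, 86°E

From cos δ = sin φ₁ sin φ₂ + cos φ₁ cos φ₂ cos Δλ, the central angle is δ ≈ 1.459 rad (83.6°).
Interpolate at f = 1/2 with slerp weights a = sin((1−f)δ)/sin δ ≈ 0.671, b = sin(fδ)/sin δ ≈ 0.671.
p = a·p₁ + b·p₂ ≈ (0.074, 0.974, -0.215); φ = arcsin(p_z) ≈ -12.39°, λ = atan2(p_y, p_x) ≈ 85.64°.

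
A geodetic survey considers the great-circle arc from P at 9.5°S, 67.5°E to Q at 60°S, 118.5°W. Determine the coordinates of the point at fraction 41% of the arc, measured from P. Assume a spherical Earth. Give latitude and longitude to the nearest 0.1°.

From cos δ = sin φ₁ sin φ₂ + cos φ₁ cos φ₂ cos Δλ, the central angle is δ ≈ 1.926 rad (110.3°).
Interpolate at f = 0.41 with slerp weights a = sin((1−f)δ)/sin δ ≈ 0.967, b = sin(fδ)/sin δ ≈ 0.757.
p = a·p₁ + b·p₂ ≈ (0.184, 0.549, -0.815); φ = arcsin(p_z) ≈ -54.63°, λ = atan2(p_y, p_x) ≈ 71.42°.

≈ 54.6°S, 71.4°E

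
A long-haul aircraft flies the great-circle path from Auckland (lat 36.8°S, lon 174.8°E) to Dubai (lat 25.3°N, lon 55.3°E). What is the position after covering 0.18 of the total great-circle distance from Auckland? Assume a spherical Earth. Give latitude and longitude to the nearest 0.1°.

≈ lat 31.4°S, lon 147.7°E

Write both endpoints as unit vectors p₁, p₂ with components (cos φ cos λ, cos φ sin λ, sin φ).
The central angle between the endpoints is δ = arccos(p₁·p₂) ≈ 2.230 rad (127.8°).
Interpolate at f = 0.18 with slerp weights a = sin((1−f)δ)/sin δ ≈ 1.223, b = sin(fδ)/sin δ ≈ 0.494.
p = a·p₁ + b·p₂ ≈ (-0.721, 0.456, -0.522); φ = arcsin(p_z) ≈ -31.43°, λ = atan2(p_y, p_x) ≈ 147.68°.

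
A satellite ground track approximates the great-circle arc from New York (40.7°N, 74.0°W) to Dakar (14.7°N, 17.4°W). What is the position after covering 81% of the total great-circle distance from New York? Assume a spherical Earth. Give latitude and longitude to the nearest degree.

≈ 21°N, 26°W

Write both endpoints as unit vectors p₁, p₂ with components (cos φ cos λ, cos φ sin λ, sin φ).
The central angle between the endpoints is δ = arccos(p₁·p₂) ≈ 0.965 rad (55.3°).
Interpolate at f = 0.81 with slerp weights a = sin((1−f)δ)/sin δ ≈ 0.222, b = sin(fδ)/sin δ ≈ 0.857.
p = a·p₁ + b·p₂ ≈ (0.837, -0.410, 0.362); φ = arcsin(p_z) ≈ 21.23°, λ = atan2(p_y, p_x) ≈ -26.06°.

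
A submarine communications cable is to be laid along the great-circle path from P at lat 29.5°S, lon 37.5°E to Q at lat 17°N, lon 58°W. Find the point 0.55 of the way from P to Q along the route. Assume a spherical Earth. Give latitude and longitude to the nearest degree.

The haversine formula gives a central angle δ ≈ 1.796 rad (102.9°) between the endpoints.
Interpolate at f = 0.55 with slerp weights a = sin((1−f)δ)/sin δ ≈ 0.742, b = sin(fδ)/sin δ ≈ 0.857.
p = a·p₁ + b·p₂ ≈ (0.946, -0.302, -0.115); φ = arcsin(p_z) ≈ -6.60°, λ = atan2(p_y, p_x) ≈ -17.68°.

≈ lat 7°S, lon 18°W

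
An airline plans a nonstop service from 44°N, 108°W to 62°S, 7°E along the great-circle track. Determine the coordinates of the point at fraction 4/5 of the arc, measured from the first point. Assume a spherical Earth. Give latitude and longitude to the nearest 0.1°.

The haversine formula gives a central angle δ ≈ 2.428 rad (139.1°) between the endpoints.
Interpolate at f = 4/5 with slerp weights a = sin((1−f)δ)/sin δ ≈ 0.713, b = sin(fδ)/sin δ ≈ 1.424.
p = a·p₁ + b·p₂ ≈ (0.505, -0.406, -0.762); φ = arcsin(p_z) ≈ -49.60°, λ = atan2(p_y, p_x) ≈ -38.84°.

≈ 49.6°S, 38.8°W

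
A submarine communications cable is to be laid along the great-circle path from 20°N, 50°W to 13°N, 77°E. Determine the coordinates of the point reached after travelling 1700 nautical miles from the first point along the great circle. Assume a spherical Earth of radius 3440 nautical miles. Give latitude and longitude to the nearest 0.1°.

≈ 30.6°N, 20.8°W

Write both endpoints as unit vectors p₁, p₂ with components (cos φ cos λ, cos φ sin λ, sin φ).
The central angle between the endpoints is δ = arccos(p₁·p₂) ≈ 2.065 rad (118.3°). The total great-circle distance is δ·R ≈ 2.065 × 3440 ≈ 7103 nmi, so the target fraction is f = 1700/7103 ≈ 0.239.
Interpolate at f ≈ 0.239 with slerp weights a = sin((1−f)δ)/sin δ ≈ 1.136, b = sin(fδ)/sin δ ≈ 0.539.
p = a·p₁ + b·p₂ ≈ (0.804, -0.306, 0.510); φ = arcsin(p_z) ≈ 30.64°, λ = atan2(p_y, p_x) ≈ -20.84°.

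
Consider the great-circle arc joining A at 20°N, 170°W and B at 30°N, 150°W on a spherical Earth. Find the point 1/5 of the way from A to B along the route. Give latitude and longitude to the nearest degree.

Write both endpoints as unit vectors p₁, p₂ with components (cos φ cos λ, cos φ sin λ, sin φ).
The central angle between the endpoints is δ = arccos(p₁·p₂) ≈ 0.360 rad (20.7°).
Interpolate at f = 1/5 with slerp weights a = sin((1−f)δ)/sin δ ≈ 0.806, b = sin(fδ)/sin δ ≈ 0.204.
p = a·p₁ + b·p₂ ≈ (-0.899, -0.220, 0.378); φ = arcsin(p_z) ≈ 22.20°, λ = atan2(p_y, p_x) ≈ -166.25°.

≈ 22°N, 166°W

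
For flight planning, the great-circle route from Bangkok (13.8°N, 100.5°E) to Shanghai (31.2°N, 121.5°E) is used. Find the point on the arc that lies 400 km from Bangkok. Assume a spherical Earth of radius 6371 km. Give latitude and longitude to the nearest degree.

From cos δ = sin φ₁ sin φ₂ + cos φ₁ cos φ₂ cos Δλ, the central angle is δ ≈ 0.453 rad (26.0°). The total great-circle distance is δ·R ≈ 0.453 × 6371 ≈ 2887 km, so the target fraction is f = 400/2887 ≈ 0.139.
Interpolate at f ≈ 0.139 with slerp weights a = sin((1−f)δ)/sin δ ≈ 0.869, b = sin(fδ)/sin δ ≈ 0.143.
p = a·p₁ + b·p₂ ≈ (-0.218, 0.934, 0.282); φ = arcsin(p_z) ≈ 16.35°, λ = atan2(p_y, p_x) ≈ 103.12°.

≈ (16°N, 103°E)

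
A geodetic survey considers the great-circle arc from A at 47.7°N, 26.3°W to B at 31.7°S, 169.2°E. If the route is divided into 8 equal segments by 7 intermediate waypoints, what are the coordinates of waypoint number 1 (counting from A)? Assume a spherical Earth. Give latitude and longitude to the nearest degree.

≈ 60°N, 54°W

Write both endpoints as unit vectors p₁, p₂ with components (cos φ cos λ, cos φ sin λ, sin φ).
The central angle between the endpoints is δ = arccos(p₁·p₂) ≈ 2.795 rad (160.1°).
Interpolate at f = 1/8 with slerp weights a = sin((1−f)δ)/sin δ ≈ 1.886, b = sin(fδ)/sin δ ≈ 1.007.
p = a·p₁ + b·p₂ ≈ (0.297, -0.402, 0.866); φ = arcsin(p_z) ≈ 60.02°, λ = atan2(p_y, p_x) ≈ -53.57°.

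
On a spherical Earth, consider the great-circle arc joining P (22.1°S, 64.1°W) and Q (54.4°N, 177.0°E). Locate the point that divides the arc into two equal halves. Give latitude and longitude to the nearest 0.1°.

≈ (28.0°N, 102.4°W)

The haversine formula gives a central angle δ ≈ 2.173 rad (124.5°) between the endpoints.
Interpolate at f = 1/2 with slerp weights a = sin((1−f)δ)/sin δ ≈ 1.074, b = sin(fδ)/sin δ ≈ 1.074.
p = a·p₁ + b·p₂ ≈ (-0.190, -0.862, 0.469); φ = arcsin(p_z) ≈ 27.98°, λ = atan2(p_y, p_x) ≈ -102.40°.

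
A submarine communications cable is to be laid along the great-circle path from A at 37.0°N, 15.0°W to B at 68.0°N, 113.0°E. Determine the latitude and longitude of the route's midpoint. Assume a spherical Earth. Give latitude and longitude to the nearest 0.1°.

Write both endpoints as unit vectors p₁, p₂ with components (cos φ cos λ, cos φ sin λ, sin φ).
The central angle between the endpoints is δ = arccos(p₁·p₂) ≈ 1.188 rad (68.0°).
Interpolate at f = 1/2 with slerp weights a = sin((1−f)δ)/sin δ ≈ 0.603, b = sin(fδ)/sin δ ≈ 0.603.
p = a·p₁ + b·p₂ ≈ (0.377, 0.083, 0.922); φ = arcsin(p_z) ≈ 67.28°, λ = atan2(p_y, p_x) ≈ 12.46°.

≈ 67.3°N, 12.5°E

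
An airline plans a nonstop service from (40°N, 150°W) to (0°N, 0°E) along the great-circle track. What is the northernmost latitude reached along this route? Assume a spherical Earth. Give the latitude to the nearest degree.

The great circle lies in the plane with unit normal n̂ = (p₁ × p₂)/|p₁ × p₂|.
Here n̂_z ≈ +0.512; the vertex latitude is φ_max = arccos|n̂_z| ≈ 59.2°.
Check via Clairaut: cos φ_max = |cos φ₁| · sin C = cos(40.0°)·sin(41.9°) ≈ 0.512, again giving ≈ 59.2°.

≈ 59°N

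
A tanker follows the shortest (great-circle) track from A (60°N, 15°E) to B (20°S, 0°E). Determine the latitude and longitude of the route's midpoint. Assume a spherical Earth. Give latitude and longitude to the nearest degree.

From cos δ = sin φ₁ sin φ₂ + cos φ₁ cos φ₂ cos Δλ, the central angle is δ ≈ 1.412 rad (80.9°).
Interpolate at f = 1/2 with slerp weights a = sin((1−f)δ)/sin δ ≈ 0.657, b = sin(fδ)/sin δ ≈ 0.657.
p = a·p₁ + b·p₂ ≈ (0.935, 0.085, 0.344); φ = arcsin(p_z) ≈ 20.14°, λ = atan2(p_y, p_x) ≈ 5.20°.

≈ (20°N, 5°E)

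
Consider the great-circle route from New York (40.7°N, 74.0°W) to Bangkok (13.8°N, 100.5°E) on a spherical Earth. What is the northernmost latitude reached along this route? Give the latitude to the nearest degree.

≈ 85°N

The great circle lies in the plane with unit normal n̂ = (p₁ × p₂)/|p₁ × p₂|.
Here n̂_z ≈ +0.086; the vertex latitude is φ_max = arccos|n̂_z| ≈ 85.0°.
Check via Clairaut: cos φ_max = |cos φ₁| · sin C = cos(40.7°)·sin(6.5°) ≈ 0.086, again giving ≈ 85.0°.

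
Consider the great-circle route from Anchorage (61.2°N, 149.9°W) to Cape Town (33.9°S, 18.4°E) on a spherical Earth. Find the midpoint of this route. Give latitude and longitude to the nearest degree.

≈ 41°N, 3°E

Convert each endpoint to a unit vector on the sphere (x = cos φ cos λ, y = cos φ sin λ, z = sin φ).
The central angle between the endpoints is δ = arccos(p₁·p₂) ≈ 2.647 rad (151.7°).
Interpolate at f = 1/2 with slerp weights a = sin((1−f)δ)/sin δ ≈ 2.044, b = sin(fδ)/sin δ ≈ 2.044.
p = a·p₁ + b·p₂ ≈ (0.758, 0.042, 0.651); φ = arcsin(p_z) ≈ 40.62°, λ = atan2(p_y, p_x) ≈ 3.15°.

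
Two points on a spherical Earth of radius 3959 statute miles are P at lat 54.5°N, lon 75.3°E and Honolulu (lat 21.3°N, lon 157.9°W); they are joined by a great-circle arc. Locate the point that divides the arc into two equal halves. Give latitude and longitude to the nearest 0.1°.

≈ lat 57.6°N, lon 163.6°E

Convert each endpoint to a unit vector on the sphere (x = cos φ cos λ, y = cos φ sin λ, z = sin φ).
The central angle between the endpoints is δ = arccos(p₁·p₂) ≈ 1.599 rad (91.6°).
Interpolate at f = 1/2 with slerp weights a = sin((1−f)δ)/sin δ ≈ 0.717, b = sin(fδ)/sin δ ≈ 0.717.
p = a·p₁ + b·p₂ ≈ (-0.514, 0.151, 0.845); φ = arcsin(p_z) ≈ 57.63°, λ = atan2(p_y, p_x) ≈ 163.56°.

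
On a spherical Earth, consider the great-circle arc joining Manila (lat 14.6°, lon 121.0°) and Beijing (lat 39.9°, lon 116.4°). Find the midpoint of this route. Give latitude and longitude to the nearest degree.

Write both endpoints as unit vectors p₁, p₂ with components (cos φ cos λ, cos φ sin λ, sin φ).
The central angle between the endpoints is δ = arccos(p₁·p₂) ≈ 0.447 rad (25.6°).
Interpolate at f = 1/2 with slerp weights a = sin((1−f)δ)/sin δ ≈ 0.513, b = sin(fδ)/sin δ ≈ 0.513.
p = a·p₁ + b·p₂ ≈ (-0.430, 0.778, 0.458); φ = arcsin(p_z) ≈ 27.27°, λ = atan2(p_y, p_x) ≈ 118.97°.

≈ lat 27°, lon 119°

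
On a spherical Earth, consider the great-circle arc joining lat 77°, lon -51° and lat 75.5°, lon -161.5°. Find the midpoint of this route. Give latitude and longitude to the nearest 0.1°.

The haversine formula gives a central angle δ ≈ 0.393 rad (22.5°) between the endpoints.
Interpolate at f = 1/2 with slerp weights a = sin((1−f)δ)/sin δ ≈ 0.510, b = sin(fδ)/sin δ ≈ 0.510.
p = a·p₁ + b·p₂ ≈ (-0.049, -0.130, 0.990); φ = arcsin(p_z) ≈ 82.04°, λ = atan2(p_y, p_x) ≈ -110.66°.

≈ lat 82.0°, lon -110.7°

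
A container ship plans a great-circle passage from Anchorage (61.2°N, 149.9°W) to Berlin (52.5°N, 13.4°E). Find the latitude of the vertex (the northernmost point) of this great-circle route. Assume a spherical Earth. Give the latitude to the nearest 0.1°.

≈ 84.7°N

The great circle lies in the plane with unit normal n̂ = (p₁ × p₂)/|p₁ × p₂|.
Here n̂_z ≈ +0.093; the vertex latitude is φ_max = arccos|n̂_z| ≈ 84.7°.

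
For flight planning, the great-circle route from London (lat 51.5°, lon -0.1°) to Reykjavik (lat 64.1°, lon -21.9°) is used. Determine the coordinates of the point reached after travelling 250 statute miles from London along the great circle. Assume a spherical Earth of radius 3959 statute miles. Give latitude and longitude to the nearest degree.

Convert each endpoint to a unit vector on the sphere (x = cos φ cos λ, y = cos φ sin λ, z = sin φ).
The central angle between the endpoints is δ = arccos(p₁·p₂) ≈ 0.296 rad (17.0°). The total great-circle distance is δ·R ≈ 0.296 × 3959 ≈ 1172 mi, so the target fraction is f = 250/1172 ≈ 0.213.
Interpolate at f ≈ 0.213 with slerp weights a = sin((1−f)δ)/sin δ ≈ 0.791, b = sin(fδ)/sin δ ≈ 0.216.
p = a·p₁ + b·p₂ ≈ (0.580, -0.036, 0.814); φ = arcsin(p_z) ≈ 54.46°, λ = atan2(p_y, p_x) ≈ -3.56°.

≈ lat 54°, lon -4°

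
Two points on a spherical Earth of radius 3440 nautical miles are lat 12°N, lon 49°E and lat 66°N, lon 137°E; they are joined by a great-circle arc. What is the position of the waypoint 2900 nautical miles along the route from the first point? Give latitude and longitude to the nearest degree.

Write both endpoints as unit vectors p₁, p₂ with components (cos φ cos λ, cos φ sin λ, sin φ).
The central angle between the endpoints is δ = arccos(p₁·p₂) ≈ 1.366 rad (78.2°). The total great-circle distance is δ·R ≈ 1.366 × 3440 ≈ 4697 nmi, so the target fraction is f = 2900/4697 ≈ 0.617.
Interpolate at f ≈ 0.617 with slerp weights a = sin((1−f)δ)/sin δ ≈ 0.510, b = sin(fδ)/sin δ ≈ 0.763.
p = a·p₁ + b·p₂ ≈ (0.100, 0.588, 0.803); φ = arcsin(p_z) ≈ 53.39°, λ = atan2(p_y, p_x) ≈ 80.32°.

≈ lat 53°N, lon 80°E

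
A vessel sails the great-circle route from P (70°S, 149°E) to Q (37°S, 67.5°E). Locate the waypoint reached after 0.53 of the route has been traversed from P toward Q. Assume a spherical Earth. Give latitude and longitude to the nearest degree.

Write both endpoints as unit vectors p₁, p₂ with components (cos φ cos λ, cos φ sin λ, sin φ).
The central angle between the endpoints is δ = arccos(p₁·p₂) ≈ 0.920 rad (52.7°).
Interpolate at f = 0.53 with slerp weights a = sin((1−f)δ)/sin δ ≈ 0.527, b = sin(fδ)/sin δ ≈ 0.589.
p = a·p₁ + b·p₂ ≈ (0.026, 0.527, -0.849); φ = arcsin(p_z) ≈ -58.14°, λ = atan2(p_y, p_x) ≈ 87.22°.

≈ (58°S, 87°E)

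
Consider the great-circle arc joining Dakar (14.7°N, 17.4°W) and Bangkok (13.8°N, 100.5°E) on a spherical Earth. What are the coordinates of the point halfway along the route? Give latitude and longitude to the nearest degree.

≈ 26°N, 42°E

Write both endpoints as unit vectors p₁, p₂ with components (cos φ cos λ, cos φ sin λ, sin φ).
The central angle between the endpoints is δ = arccos(p₁·p₂) ≈ 1.960 rad (112.3°).
Interpolate at f = 1/2 with slerp weights a = sin((1−f)δ)/sin δ ≈ 0.897, b = sin(fδ)/sin δ ≈ 0.897.
p = a·p₁ + b·p₂ ≈ (0.669, 0.597, 0.442); φ = arcsin(p_z) ≈ 26.22°, λ = atan2(p_y, p_x) ≈ 41.74°.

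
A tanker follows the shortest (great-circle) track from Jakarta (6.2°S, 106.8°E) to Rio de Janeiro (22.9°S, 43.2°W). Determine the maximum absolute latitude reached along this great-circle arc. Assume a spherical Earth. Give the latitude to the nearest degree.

The great circle lies in the plane with unit normal n̂ = (p₁ × p₂)/|p₁ × p₂|.
Here n̂_z ≈ -0.694; the vertex latitude is φ_max = arccos|n̂_z| ≈ 46.1°.
Check via Clairaut: cos φ_max = |cos φ₁| · sin C = cos(6.2°)·sin(135.8°) ≈ 0.694, again giving ≈ 46.1°.

≈ 46°S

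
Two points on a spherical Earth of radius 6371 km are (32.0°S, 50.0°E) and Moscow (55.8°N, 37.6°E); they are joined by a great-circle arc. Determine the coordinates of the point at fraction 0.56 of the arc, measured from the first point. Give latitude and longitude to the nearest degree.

The haversine formula gives a central angle δ ≈ 1.544 rad (88.4°) between the endpoints.
Interpolate at f = 0.56 with slerp weights a = sin((1−f)δ)/sin δ ≈ 0.628, b = sin(fδ)/sin δ ≈ 0.761.
p = a·p₁ + b·p₂ ≈ (0.681, 0.669, 0.296); φ = arcsin(p_z) ≈ 17.24°, λ = atan2(p_y, p_x) ≈ 44.48°.

≈ (17°N, 44°E)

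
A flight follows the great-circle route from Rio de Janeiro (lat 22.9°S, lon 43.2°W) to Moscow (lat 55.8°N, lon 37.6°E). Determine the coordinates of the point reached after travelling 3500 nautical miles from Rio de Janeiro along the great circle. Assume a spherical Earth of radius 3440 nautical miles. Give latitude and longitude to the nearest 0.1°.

Write both endpoints as unit vectors p₁, p₂ with components (cos φ cos λ, cos φ sin λ, sin φ).
The central angle between the endpoints is δ = arccos(p₁·p₂) ≈ 1.812 rad (103.8°). The total great-circle distance is δ·R ≈ 1.812 × 3440 ≈ 6234 nmi, so the target fraction is f = 3500/6234 ≈ 0.561.
Interpolate at f ≈ 0.561 with slerp weights a = sin((1−f)δ)/sin δ ≈ 0.735, b = sin(fδ)/sin δ ≈ 0.876.
p = a·p₁ + b·p₂ ≈ (0.884, -0.163, 0.439); φ = arcsin(p_z) ≈ 26.02°, λ = atan2(p_y, p_x) ≈ -10.45°.

≈ lat 26.0°N, lon 10.5°W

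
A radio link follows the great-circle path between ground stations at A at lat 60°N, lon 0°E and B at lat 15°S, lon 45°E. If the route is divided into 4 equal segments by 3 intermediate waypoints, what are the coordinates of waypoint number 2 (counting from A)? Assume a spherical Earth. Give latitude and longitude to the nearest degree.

From cos δ = sin φ₁ sin φ₂ + cos φ₁ cos φ₂ cos Δλ, the central angle is δ ≈ 1.453 rad (83.3°).
Interpolate at f = 2/4 with slerp weights a = sin((1−f)δ)/sin δ ≈ 0.669, b = sin(fδ)/sin δ ≈ 0.669.
p = a·p₁ + b·p₂ ≈ (0.791, 0.457, 0.406); φ = arcsin(p_z) ≈ 23.97°, λ = atan2(p_y, p_x) ≈ 30.00°.

≈ lat 24°N, lon 30°E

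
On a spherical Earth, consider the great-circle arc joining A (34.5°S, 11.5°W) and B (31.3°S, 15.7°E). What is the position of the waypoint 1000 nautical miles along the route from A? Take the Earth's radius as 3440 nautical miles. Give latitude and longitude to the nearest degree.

≈ (33°S, 8°E)

Write both endpoints as unit vectors p₁, p₂ with components (cos φ cos λ, cos φ sin λ, sin φ).
The central angle between the endpoints is δ = arccos(p₁·p₂) ≈ 0.401 rad (23.0°). The total great-circle distance is δ·R ≈ 0.401 × 3440 ≈ 1380 nmi, so the target fraction is f = 1000/1380 ≈ 0.724.
Interpolate at f ≈ 0.724 with slerp weights a = sin((1−f)δ)/sin δ ≈ 0.282, b = sin(fδ)/sin δ ≈ 0.734.
p = a·p₁ + b·p₂ ≈ (0.832, 0.123, -0.541); φ = arcsin(p_z) ≈ -32.77°, λ = atan2(p_y, p_x) ≈ 8.43°.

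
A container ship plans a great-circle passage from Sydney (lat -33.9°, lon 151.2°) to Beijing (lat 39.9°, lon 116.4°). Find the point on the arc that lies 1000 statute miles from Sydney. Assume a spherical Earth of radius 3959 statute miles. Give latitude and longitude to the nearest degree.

From cos δ = sin φ₁ sin φ₂ + cos φ₁ cos φ₂ cos Δλ, the central angle is δ ≈ 1.405 rad (80.5°). The total great-circle distance is δ·R ≈ 1.405 × 3959 ≈ 5562 mi, so the target fraction is f = 1000/5562 ≈ 0.180.
Interpolate at f ≈ 0.180 with slerp weights a = sin((1−f)δ)/sin δ ≈ 0.926, b = sin(fδ)/sin δ ≈ 0.253.
p = a·p₁ + b·p₂ ≈ (-0.760, 0.545, -0.354); φ = arcsin(p_z) ≈ -20.74°, λ = atan2(p_y, p_x) ≈ 144.39°.

≈ lat -21°, lon 144°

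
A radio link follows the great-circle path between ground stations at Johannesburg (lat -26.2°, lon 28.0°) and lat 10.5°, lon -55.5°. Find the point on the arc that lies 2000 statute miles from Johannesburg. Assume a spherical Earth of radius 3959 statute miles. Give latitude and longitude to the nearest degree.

≈ lat -17°, lon -2°

Write both endpoints as unit vectors p₁, p₂ with components (cos φ cos λ, cos φ sin λ, sin φ).
The central angle between the endpoints is δ = arccos(p₁·p₂) ≈ 1.551 rad (88.9°). The total great-circle distance is δ·R ≈ 1.551 × 3959 ≈ 6142 mi, so the target fraction is f = 2000/6142 ≈ 0.326.
Interpolate at f ≈ 0.326 with slerp weights a = sin((1−f)δ)/sin δ ≈ 0.866, b = sin(fδ)/sin δ ≈ 0.484.
p = a·p₁ + b·p₂ ≈ (0.955, -0.028, -0.294); φ = arcsin(p_z) ≈ -17.10°, λ = atan2(p_y, p_x) ≈ -1.65°.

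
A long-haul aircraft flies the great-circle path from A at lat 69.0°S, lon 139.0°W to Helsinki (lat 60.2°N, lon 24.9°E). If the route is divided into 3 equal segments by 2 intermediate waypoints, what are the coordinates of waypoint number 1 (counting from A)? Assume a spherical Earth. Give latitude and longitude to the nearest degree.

The haversine formula gives a central angle δ ≈ 2.948 rad (168.9°) between the endpoints.
Interpolate at f = 1/3 with slerp weights a = sin((1−f)δ)/sin δ ≈ 4.789, b = sin(fδ)/sin δ ≈ 4.315.
p = a·p₁ + b·p₂ ≈ (0.650, -0.223, -0.727); φ = arcsin(p_z) ≈ -46.59°, λ = atan2(p_y, p_x) ≈ -18.94°.

≈ lat 47°S, lon 19°W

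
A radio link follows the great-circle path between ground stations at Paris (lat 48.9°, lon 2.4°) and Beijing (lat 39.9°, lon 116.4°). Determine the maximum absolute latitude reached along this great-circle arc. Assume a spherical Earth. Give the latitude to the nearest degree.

The great circle lies in the plane with unit normal n̂ = (p₁ × p₂)/|p₁ × p₂|.
Here n̂_z ≈ +0.480; the vertex latitude is φ_max = arccos|n̂_z| ≈ 61.3°.
Check via Clairaut: cos φ_max = |cos φ₁| · sin C = cos(48.9°)·sin(46.9°) ≈ 0.480, again giving ≈ 61.3°.

≈ 61°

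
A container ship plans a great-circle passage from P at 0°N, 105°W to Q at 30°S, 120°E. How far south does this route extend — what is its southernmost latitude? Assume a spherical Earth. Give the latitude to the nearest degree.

≈ 39°S

The great circle lies in the plane with unit normal n̂ = (p₁ × p₂)/|p₁ × p₂|.
Here n̂_z ≈ -0.775; the vertex latitude is φ_max = arccos|n̂_z| ≈ 39.2°.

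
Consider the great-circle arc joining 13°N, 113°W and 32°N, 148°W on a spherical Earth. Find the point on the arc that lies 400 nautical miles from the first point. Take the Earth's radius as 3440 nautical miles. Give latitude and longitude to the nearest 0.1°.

Write both endpoints as unit vectors p₁, p₂ with components (cos φ cos λ, cos φ sin λ, sin φ).
The central angle between the endpoints is δ = arccos(p₁·p₂) ≈ 0.650 rad (37.2°). The total great-circle distance is δ·R ≈ 0.650 × 3440 ≈ 2236 nmi, so the target fraction is f = 400/2236 ≈ 0.179.
Interpolate at f ≈ 0.179 with slerp weights a = sin((1−f)δ)/sin δ ≈ 0.841, b = sin(fδ)/sin δ ≈ 0.192.
p = a·p₁ + b·p₂ ≈ (-0.458, -0.840, 0.291); φ = arcsin(p_z) ≈ 16.90°, λ = atan2(p_y, p_x) ≈ -118.59°.

≈ 16.9°N, 118.6°W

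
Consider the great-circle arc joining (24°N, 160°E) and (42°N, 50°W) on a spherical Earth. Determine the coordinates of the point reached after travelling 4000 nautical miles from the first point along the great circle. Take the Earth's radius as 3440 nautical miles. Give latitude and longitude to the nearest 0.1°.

Convert each endpoint to a unit vector on the sphere (x = cos φ cos λ, y = cos φ sin λ, z = sin φ).
The central angle between the endpoints is δ = arccos(p₁·p₂) ≈ 1.892 rad (108.4°). The total great-circle distance is δ·R ≈ 1.892 × 3440 ≈ 6509 nmi, so the target fraction is f = 4000/6509 ≈ 0.615.
Interpolate at f ≈ 0.615 with slerp weights a = sin((1−f)δ)/sin δ ≈ 0.702, b = sin(fδ)/sin δ ≈ 0.967.
p = a·p₁ + b·p₂ ≈ (-0.141, -0.331, 0.933); φ = arcsin(p_z) ≈ 68.90°, λ = atan2(p_y, p_x) ≈ -113.02°.

≈ (68.9°N, 113.0°W)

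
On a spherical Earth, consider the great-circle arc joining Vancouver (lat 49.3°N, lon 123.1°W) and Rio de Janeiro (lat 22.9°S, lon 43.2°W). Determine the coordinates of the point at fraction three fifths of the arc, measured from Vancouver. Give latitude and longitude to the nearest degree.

≈ lat 9°N, lon 69°W

Write both endpoints as unit vectors p₁, p₂ with components (cos φ cos λ, cos φ sin λ, sin φ).
The central angle between the endpoints is δ = arccos(p₁·p₂) ≈ 1.762 rad (100.9°).
Interpolate at f = 3/5 with slerp weights a = sin((1−f)δ)/sin δ ≈ 0.660, b = sin(fδ)/sin δ ≈ 0.887.
p = a·p₁ + b·p₂ ≈ (0.361, -0.920, 0.155); φ = arcsin(p_z) ≈ 8.92°, λ = atan2(p_y, p_x) ≈ -68.59°.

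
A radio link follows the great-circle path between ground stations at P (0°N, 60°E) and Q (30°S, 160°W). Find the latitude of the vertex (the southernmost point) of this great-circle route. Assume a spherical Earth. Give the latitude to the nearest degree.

The great circle lies in the plane with unit normal n̂ = (p₁ × p₂)/|p₁ × p₂|.
Here n̂_z ≈ +0.744; the vertex latitude is φ_max = arccos|n̂_z| ≈ 41.9°.
Check via Clairaut: cos φ_max = |cos φ₁| · sin C = cos(0.0°)·sin(131.9°) ≈ 0.744, again giving ≈ 41.9°.

≈ 42°S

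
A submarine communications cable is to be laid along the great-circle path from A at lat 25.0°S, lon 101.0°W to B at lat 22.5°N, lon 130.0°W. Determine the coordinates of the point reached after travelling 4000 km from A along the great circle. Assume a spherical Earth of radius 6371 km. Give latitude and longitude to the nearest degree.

From cos δ = sin φ₁ sin φ₂ + cos φ₁ cos φ₂ cos Δλ, the central angle is δ ≈ 0.964 rad (55.2°). The total great-circle distance is δ·R ≈ 0.964 × 6371 ≈ 6139 km, so the target fraction is f = 4000/6139 ≈ 0.652.
Interpolate at f ≈ 0.652 with slerp weights a = sin((1−f)δ)/sin δ ≈ 0.401, b = sin(fδ)/sin δ ≈ 0.715.
p = a·p₁ + b·p₂ ≈ (-0.494, -0.863, 0.104); φ = arcsin(p_z) ≈ 5.98°, λ = atan2(p_y, p_x) ≈ -119.79°.

≈ lat 6°N, lon 120°W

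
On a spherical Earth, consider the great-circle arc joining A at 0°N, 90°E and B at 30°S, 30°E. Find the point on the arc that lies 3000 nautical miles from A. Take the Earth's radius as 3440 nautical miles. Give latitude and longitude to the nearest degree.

The haversine formula gives a central angle δ ≈ 1.123 rad (64.3°) between the endpoints. The total great-circle distance is δ·R ≈ 1.123 × 3440 ≈ 3863 nmi, so the target fraction is f = 3000/3863 ≈ 0.777.
Interpolate at f ≈ 0.777 with slerp weights a = sin((1−f)δ)/sin δ ≈ 0.275, b = sin(fδ)/sin δ ≈ 0.849.
p = a·p₁ + b·p₂ ≈ (0.637, 0.643, -0.425); φ = arcsin(p_z) ≈ -25.13°, λ = atan2(p_y, p_x) ≈ 45.27°.

≈ 25°S, 45°E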